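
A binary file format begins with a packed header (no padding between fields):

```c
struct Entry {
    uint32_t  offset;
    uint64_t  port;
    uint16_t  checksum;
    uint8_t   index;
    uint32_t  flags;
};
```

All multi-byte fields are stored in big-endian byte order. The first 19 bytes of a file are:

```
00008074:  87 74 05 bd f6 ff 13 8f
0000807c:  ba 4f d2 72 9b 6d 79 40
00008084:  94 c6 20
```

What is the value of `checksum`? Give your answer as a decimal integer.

39789

`checksum` follows `offset` (4 B), `port` (8 B), so it starts at offset 4 + 8 = 12 and occupies 2 bytes.
Bytes at offsets 12..13: 9B 6D.
Big-endian: lowest address holds the most-significant byte.
The bytes are already most-significant first: 0x9B6D.
0x9B6D = 39789.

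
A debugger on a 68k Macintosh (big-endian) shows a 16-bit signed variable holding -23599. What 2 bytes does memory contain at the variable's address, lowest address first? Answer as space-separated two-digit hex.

Two's complement of -23599 in 16 bits: 23599 = 0x5C2F; invert → 0xA3D0; add 1 → 0xA3D1.
Split into bytes (most-significant first): A3 D1.
Big-endian stores the most-significant byte at the lowest address.
So the memory order matches the most-significant-first order: A3 D1.

A3 D1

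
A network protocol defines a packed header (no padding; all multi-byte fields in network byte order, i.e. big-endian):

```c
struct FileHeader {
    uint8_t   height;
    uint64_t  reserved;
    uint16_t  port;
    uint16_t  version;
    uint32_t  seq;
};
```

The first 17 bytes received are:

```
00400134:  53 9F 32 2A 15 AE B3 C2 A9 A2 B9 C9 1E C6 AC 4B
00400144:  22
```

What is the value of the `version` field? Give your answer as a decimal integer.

51486

`version` follows `height` (1 B), `reserved` (8 B), `port` (2 B), so it starts at offset 1 + 8 + 2 = 11 and occupies 2 bytes.
Bytes at offsets 11..12: C9 1E.
Big-endian stores the most-significant byte at the lowest address.
The bytes are already most-significant first: 0xC91E.
0xC91E = 51486.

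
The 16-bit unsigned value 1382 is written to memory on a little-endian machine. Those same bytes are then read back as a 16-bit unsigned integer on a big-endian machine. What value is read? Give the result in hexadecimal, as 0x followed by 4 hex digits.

1382 in 16-bit hexadecimal is 0x0566.
Stored little-endian, the bytes at ascending addresses are 66 05.
Read back as big-endian, the last byte is least significant, giving 0x6605.

0x6605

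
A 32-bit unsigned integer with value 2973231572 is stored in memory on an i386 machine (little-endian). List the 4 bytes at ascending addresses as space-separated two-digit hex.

D4 E9 37 B1

2973231572 in hexadecimal, padded to 32 bits, is 0xB137E9D4.
Split into bytes (most-significant first): B1 37 E9 D4.
Little-endian: lowest address holds the least-significant byte.
So at ascending addresses the bytes are D4 E9 37 B1.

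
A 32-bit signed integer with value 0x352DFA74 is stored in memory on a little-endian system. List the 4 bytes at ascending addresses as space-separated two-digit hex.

Split into bytes (most-significant first): 35 2D FA 74.
Little-endian: lowest address holds the least-significant byte.
So at ascending addresses the bytes are 74 FA 2D 35.

74 FA 2D 35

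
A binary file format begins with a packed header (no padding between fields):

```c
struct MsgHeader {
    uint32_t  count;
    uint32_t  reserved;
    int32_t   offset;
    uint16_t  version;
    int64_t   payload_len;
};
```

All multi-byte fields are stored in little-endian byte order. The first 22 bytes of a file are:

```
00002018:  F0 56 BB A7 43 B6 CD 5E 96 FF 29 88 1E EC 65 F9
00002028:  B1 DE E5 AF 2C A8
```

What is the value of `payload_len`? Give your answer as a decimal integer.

`payload_len` follows `count` (4 B), `reserved` (4 B), `offset` (4 B), `version` (2 B), so it starts at offset 4 + 4 + 4 + 2 = 14 and occupies 8 bytes.
Bytes at offsets 14..21: 65 F9 B1 DE E5 AF 2C A8.
In little-endian order the low byte comes first in memory.
Reassemble most-significant byte first: A8 2C AF E5 DE B1 F9 65 → 0xA82CAFE5DEB1F965.
Top bit is set, so as a signed 64-bit value this is 0xA82CAFE5DEB1F965 − 2^64 = -6328489974543812251.

-6328489974543812251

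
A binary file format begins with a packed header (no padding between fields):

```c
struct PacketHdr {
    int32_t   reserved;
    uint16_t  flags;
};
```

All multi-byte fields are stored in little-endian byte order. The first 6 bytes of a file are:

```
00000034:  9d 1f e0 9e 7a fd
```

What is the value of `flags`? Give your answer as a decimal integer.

`flags` follows `reserved` (4 bytes), so it starts at byte offset 4 and occupies 2 bytes.
Bytes at offsets 4..5: 7A FD.
In little-endian order the low byte comes first in memory.
Reassemble most-significant byte first: FD 7A → 0xFD7A.
0xFD7A = 64890.

64890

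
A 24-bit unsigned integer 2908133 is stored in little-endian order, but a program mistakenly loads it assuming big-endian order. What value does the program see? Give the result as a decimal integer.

15032108

2908133 in 24-bit hexadecimal is 0x2C5FE5.
Stored little-endian, the bytes at ascending addresses are E5 5F 2C.
Read back as big-endian, the last byte is least significant, giving 0xE55F2C.
0xE55F2C = 15032108.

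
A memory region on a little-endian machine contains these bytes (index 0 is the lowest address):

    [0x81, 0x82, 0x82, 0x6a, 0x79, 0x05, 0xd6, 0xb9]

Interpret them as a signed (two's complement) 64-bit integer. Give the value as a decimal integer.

In little-endian order the low byte comes first in memory.
Reassemble most-significant byte first: B9 D6 05 79 6A 82 82 81 → 0xB9D605796A828281.
Top bit is set, so as a signed 64-bit value this is 0xB9D605796A828281 − 2^64 = -5055847512640683391.

-5055847512640683391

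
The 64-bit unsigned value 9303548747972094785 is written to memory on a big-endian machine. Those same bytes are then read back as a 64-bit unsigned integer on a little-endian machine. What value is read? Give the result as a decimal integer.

4695961666118491265

9303548747972094785 in 64-bit hexadecimal is 0x811CD84B41682B41.
Stored big-endian, the bytes at ascending addresses are 81 1C D8 4B 41 68 2B 41.
Read back as little-endian, the first byte is least significant, giving 0x412B68414BD81C81.
0x412B68414BD81C81 = 4695961666118491265.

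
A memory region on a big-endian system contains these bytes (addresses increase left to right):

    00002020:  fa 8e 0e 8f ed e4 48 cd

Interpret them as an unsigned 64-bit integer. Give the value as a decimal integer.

In big-endian order the high byte comes first in memory.
The bytes are already most-significant first: 0xFA8E0E8FEDE448CD.
0xFA8E0E8FEDE448CD = 18054383967509170381.

18054383967509170381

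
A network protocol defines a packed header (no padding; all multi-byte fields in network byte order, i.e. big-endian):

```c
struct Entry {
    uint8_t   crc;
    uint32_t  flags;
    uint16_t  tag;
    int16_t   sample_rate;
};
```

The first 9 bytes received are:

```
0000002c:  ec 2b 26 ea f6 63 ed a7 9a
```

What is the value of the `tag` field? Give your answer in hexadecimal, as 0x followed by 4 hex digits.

0x63ED

`tag` follows `crc` (1 B), `flags` (4 B), so it starts at offset 1 + 4 = 5 and occupies 2 bytes.
Bytes at offsets 5..6: 63 ED.
Big-endian: lowest address holds the most-significant byte.
The bytes are already most-significant first: 0x63ED.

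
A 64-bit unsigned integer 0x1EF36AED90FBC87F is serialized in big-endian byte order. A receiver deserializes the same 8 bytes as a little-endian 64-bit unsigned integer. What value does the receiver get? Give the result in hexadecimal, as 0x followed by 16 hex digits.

0x7FC8FB90ED6AF31E

Stored big-endian, the bytes at ascending addresses are 1E F3 6A ED 90 FB C8 7F.
Read back as little-endian, the first byte is least significant, giving 0x7FC8FB90ED6AF31E.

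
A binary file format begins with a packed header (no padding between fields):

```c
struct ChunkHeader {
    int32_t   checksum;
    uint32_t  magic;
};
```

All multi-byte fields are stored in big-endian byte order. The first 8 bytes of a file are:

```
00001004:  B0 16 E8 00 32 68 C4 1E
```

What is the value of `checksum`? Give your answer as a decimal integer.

`checksum` is the first field, at byte offset 0, occupying 4 bytes.
Bytes at offsets 0..3: B0 16 E8 00.
Big-endian: lowest address holds the most-significant byte.
The bytes are already most-significant first: 0xB016E800.
Top bit is set, so as a signed 32-bit value this is 0xB016E800 − 2^32 = -1340676096.

-1340676096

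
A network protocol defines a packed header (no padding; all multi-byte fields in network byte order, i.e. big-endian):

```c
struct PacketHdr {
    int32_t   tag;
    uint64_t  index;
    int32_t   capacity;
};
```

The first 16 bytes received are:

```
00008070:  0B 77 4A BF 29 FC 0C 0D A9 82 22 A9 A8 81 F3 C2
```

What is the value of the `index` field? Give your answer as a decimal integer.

3025306302504116905

`index` follows `tag` (4 bytes), so it starts at byte offset 4 and occupies 8 bytes.
Bytes at offsets 4..11: 29 FC 0C 0D A9 82 22 A9.
Big-endian stores the most-significant byte at the lowest address.
The bytes are already most-significant first: 0x29FC0C0DA98222A9.
0x29FC0C0DA98222A9 = 3025306302504116905.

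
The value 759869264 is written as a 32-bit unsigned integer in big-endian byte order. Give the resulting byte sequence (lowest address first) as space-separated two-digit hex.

2D 4A AF 50

759869264 in hexadecimal, padded to 32 bits, is 0x2D4AAF50.
Split into bytes (most-significant first): 2D 4A AF 50.
Big-endian stores the most-significant byte at the lowest address.
So the memory order matches the most-significant-first order: 2D 4A AF 50.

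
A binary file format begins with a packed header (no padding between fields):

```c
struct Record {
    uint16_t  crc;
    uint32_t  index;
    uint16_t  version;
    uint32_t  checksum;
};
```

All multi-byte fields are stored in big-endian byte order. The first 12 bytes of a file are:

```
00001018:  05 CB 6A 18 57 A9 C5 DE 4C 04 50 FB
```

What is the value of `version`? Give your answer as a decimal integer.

50654

`version` follows `crc` (2 B), `index` (4 B), so it starts at offset 2 + 4 = 6 and occupies 2 bytes.
Bytes at offsets 6..7: C5 DE.
Big-endian: lowest address holds the most-significant byte.
The bytes are already most-significant first: 0xC5DE.
0xC5DE = 50654.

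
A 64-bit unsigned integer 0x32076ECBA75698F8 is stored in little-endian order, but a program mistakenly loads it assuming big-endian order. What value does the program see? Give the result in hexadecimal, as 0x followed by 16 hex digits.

Stored little-endian, the bytes at ascending addresses are F8 98 56 A7 CB 6E 07 32.
Read back as big-endian, the last byte is least significant, giving 0xF89856A7CB6E0732.

0xF89856A7CB6E0732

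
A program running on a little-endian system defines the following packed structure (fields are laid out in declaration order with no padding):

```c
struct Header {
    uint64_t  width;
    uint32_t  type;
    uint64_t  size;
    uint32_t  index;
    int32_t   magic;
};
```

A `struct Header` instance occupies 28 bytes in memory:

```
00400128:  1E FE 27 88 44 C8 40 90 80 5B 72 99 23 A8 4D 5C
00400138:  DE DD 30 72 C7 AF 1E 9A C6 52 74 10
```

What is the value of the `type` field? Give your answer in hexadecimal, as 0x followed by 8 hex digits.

0x99725B80

`type` follows `width` (8 bytes), so it starts at byte offset 8 and occupies 4 bytes.
Bytes at offsets 8..11: 80 5B 72 99.
In little-endian order the low byte comes first in memory.
Reassemble most-significant byte first: 99 72 5B 80 → 0x99725B80.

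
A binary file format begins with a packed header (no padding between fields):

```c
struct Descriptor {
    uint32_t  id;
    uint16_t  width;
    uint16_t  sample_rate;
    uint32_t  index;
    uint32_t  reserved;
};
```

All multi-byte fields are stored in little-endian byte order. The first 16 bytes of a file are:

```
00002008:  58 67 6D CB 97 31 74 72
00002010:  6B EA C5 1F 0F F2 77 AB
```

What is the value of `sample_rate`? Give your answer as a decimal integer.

`sample_rate` follows `id` (4 B), `width` (2 B), so it starts at offset 4 + 2 = 6 and occupies 2 bytes.
Bytes at offsets 6..7: 74 72.
In little-endian order the low byte comes first in memory.
Reassemble most-significant byte first: 72 74 → 0x7274.
0x7274 = 29300.

29300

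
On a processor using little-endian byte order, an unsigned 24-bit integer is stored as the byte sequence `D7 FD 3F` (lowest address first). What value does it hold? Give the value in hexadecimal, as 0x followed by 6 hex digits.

Little-endian: lowest address holds the least-significant byte.
Reassemble most-significant byte first: 3F FD D7 → 0x3FFDD7.

0x3FFDD7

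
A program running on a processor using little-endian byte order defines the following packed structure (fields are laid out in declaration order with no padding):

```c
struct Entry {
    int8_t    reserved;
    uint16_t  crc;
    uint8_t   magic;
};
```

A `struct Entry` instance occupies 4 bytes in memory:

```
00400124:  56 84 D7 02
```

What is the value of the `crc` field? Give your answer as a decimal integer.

`crc` follows `reserved` (1 byte), so it starts at byte offset 1 and occupies 2 bytes.
Bytes at offsets 1..2: 84 D7.
Little-endian stores the least-significant byte at the lowest address.
Reassemble most-significant byte first: D7 84 → 0xD784.
0xD784 = 55172.

55172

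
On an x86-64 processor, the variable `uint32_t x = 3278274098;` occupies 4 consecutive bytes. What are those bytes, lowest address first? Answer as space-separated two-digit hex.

3278274098 in hexadecimal, padded to 32 bits, is 0xC3667E32.
Split into bytes (most-significant first): C3 66 7E 32.
Little-endian: lowest address holds the least-significant byte.
So at ascending addresses the bytes are 32 7E 66 C3.

32 7E 66 C3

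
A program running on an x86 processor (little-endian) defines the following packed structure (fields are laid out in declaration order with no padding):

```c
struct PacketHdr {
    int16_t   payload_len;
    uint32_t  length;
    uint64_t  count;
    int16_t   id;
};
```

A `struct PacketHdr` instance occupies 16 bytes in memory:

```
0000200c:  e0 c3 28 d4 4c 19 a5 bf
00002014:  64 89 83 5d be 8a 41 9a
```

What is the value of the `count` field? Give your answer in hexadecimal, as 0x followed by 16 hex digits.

`count` follows `payload_len` (2 B), `length` (4 B), so it starts at offset 2 + 4 = 6 and occupies 8 bytes.
Bytes at offsets 6..13: A5 BF 64 89 83 5D BE 8A.
Little-endian stores the least-significant byte at the lowest address.
Reassemble most-significant byte first: 8A BE 5D 83 89 64 BF A5 → 0x8ABE5D838964BFA5.

0x8ABE5D838964BFA5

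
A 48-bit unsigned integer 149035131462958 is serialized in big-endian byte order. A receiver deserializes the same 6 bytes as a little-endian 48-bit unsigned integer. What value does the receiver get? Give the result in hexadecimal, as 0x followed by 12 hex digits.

0x2EE511F28B87

149035131462958 in 48-bit hexadecimal is 0x878BF211E52E.
Stored big-endian, the bytes at ascending addresses are 87 8B F2 11 E5 2E.
Read back as little-endian, the first byte is least significant, giving 0x2EE511F28B87.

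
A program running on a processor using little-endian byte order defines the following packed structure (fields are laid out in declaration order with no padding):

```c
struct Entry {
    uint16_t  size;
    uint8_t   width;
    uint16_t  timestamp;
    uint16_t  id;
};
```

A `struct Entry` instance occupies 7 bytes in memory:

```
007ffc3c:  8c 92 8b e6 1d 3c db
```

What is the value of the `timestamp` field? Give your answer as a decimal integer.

7654

`timestamp` follows `size` (2 B), `width` (1 B), so it starts at offset 2 + 1 = 3 and occupies 2 bytes.
Bytes at offsets 3..4: E6 1D.
Little-endian: lowest address holds the least-significant byte.
Reassemble most-significant byte first: 1D E6 → 0x1DE6.
0x1DE6 = 7654.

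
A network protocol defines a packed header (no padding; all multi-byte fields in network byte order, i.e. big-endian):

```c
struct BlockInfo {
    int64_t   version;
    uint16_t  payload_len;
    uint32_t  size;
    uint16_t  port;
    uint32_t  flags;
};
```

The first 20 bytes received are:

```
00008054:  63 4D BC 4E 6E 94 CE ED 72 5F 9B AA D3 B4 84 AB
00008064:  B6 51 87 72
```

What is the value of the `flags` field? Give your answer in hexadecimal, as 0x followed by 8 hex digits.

0xB6518772

`flags` follows `version` (8 B), `payload_len` (2 B), `size` (4 B), `port` (2 B), so it starts at offset 8 + 2 + 4 + 2 = 16 and occupies 4 bytes.
Bytes at offsets 16..19: B6 51 87 72.
Big-endian stores the most-significant byte at the lowest address.
The bytes are already most-significant first: 0xB6518772.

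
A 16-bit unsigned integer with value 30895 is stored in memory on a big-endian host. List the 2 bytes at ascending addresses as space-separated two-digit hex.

78 AF

30895 in hexadecimal, padded to 16 bits, is 0x78AF.
Split into bytes (most-significant first): 78 AF.
Big-endian: lowest address holds the most-significant byte.
So the memory order matches the most-significant-first order: 78 AF.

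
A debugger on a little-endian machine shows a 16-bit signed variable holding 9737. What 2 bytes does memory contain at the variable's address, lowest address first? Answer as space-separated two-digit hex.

09 26

9737 in hexadecimal, padded to 16 bits, is 0x2609.
Split into bytes (most-significant first): 26 09.
Little-endian: lowest address holds the least-significant byte.
So at ascending addresses the bytes are 09 26.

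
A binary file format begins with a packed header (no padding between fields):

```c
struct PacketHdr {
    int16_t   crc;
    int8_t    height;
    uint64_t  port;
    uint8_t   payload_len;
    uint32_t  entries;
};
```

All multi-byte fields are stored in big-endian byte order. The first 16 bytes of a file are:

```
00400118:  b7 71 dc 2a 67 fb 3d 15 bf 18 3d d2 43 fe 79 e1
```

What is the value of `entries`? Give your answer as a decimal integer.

`entries` follows `crc` (2 B), `height` (1 B), `port` (8 B), `payload_len` (1 B), so it starts at offset 2 + 1 + 8 + 1 = 12 and occupies 4 bytes.
Bytes at offsets 12..15: 43 FE 79 E1.
Big-endian: lowest address holds the most-significant byte.
The bytes are already most-significant first: 0x43FE79E1.
0x43FE79E1 = 1140750817.

1140750817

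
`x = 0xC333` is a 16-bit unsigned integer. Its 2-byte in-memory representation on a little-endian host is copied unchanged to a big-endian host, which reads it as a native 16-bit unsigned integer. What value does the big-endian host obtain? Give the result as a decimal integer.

13251

Stored little-endian, the bytes at ascending addresses are 33 C3.
Read back as big-endian, the last byte is least significant, giving 0x33C3.
0x33C3 = 13251.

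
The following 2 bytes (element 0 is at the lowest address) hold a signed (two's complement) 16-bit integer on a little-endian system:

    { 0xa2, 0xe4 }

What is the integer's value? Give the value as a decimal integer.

Little-endian stores the least-significant byte at the lowest address.
Reassemble most-significant byte first: E4 A2 → 0xE4A2.
Top bit is set, so as a signed 16-bit value this is 0xE4A2 − 2^16 = -7006.

-7006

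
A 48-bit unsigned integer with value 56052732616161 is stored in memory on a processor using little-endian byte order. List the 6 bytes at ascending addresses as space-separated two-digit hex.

E1 5D 37 CB FA 32

56052732616161 in hexadecimal, padded to 48 bits, is 0x32FACB375DE1.
Split into bytes (most-significant first): 32 FA CB 37 5D E1.
Little-endian stores the least-significant byte at the lowest address.
So at ascending addresses the bytes are E1 5D 37 CB FA 32.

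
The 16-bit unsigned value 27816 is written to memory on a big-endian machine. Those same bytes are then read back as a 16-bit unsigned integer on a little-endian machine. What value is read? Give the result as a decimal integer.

27816 in 16-bit hexadecimal is 0x6CA8.
Stored big-endian, the bytes at ascending addresses are 6C A8.
Read back as little-endian, the first byte is least significant, giving 0xA86C.
0xA86C = 43116.

43116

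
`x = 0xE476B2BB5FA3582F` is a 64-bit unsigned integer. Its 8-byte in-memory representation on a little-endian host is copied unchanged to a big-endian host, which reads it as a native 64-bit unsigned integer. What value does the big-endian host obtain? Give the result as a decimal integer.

3411656349299406564

Stored little-endian, the bytes at ascending addresses are 2F 58 A3 5F BB B2 76 E4.
Read back as big-endian, the last byte is least significant, giving 0x2F58A35FBBB276E4.
0x2F58A35FBBB276E4 = 3411656349299406564.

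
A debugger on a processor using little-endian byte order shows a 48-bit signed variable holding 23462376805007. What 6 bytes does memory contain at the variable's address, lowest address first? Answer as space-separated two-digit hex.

8F 92 A2 C2 56 15

23462376805007 in hexadecimal, padded to 48 bits, is 0x1556C2A2928F.
Split into bytes (most-significant first): 15 56 C2 A2 92 8F.
Little-endian stores the least-significant byte at the lowest address.
So at ascending addresses the bytes are 8F 92 A2 C2 56 15.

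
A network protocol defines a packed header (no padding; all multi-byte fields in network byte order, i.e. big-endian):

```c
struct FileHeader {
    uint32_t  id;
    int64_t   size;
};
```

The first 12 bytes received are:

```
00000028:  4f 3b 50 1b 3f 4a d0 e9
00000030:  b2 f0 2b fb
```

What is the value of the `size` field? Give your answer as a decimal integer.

4560687274814090235

`size` follows `id` (4 bytes), so it starts at byte offset 4 and occupies 8 bytes.
Bytes at offsets 4..11: 3F 4A D0 E9 B2 F0 2B FB.
Big-endian: lowest address holds the most-significant byte.
The bytes are already most-significant first: 0x3F4AD0E9B2F02BFB.
0x3F4AD0E9B2F02BFB = 4560687274814090235.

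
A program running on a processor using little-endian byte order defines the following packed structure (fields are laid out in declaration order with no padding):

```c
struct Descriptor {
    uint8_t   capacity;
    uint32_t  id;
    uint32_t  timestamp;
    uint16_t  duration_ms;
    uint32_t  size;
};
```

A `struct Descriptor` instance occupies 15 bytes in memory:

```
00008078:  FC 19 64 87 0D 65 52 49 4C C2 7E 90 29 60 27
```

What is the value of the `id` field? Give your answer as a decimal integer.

226976793

`id` follows `capacity` (1 byte), so it starts at byte offset 1 and occupies 4 bytes.
Bytes at offsets 1..4: 19 64 87 0D.
In little-endian order the low byte comes first in memory.
Reassemble most-significant byte first: 0D 87 64 19 → 0x0D876419.
0x0D876419 = 226976793.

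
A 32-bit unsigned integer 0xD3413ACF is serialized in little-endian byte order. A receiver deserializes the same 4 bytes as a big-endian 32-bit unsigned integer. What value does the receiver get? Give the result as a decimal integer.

Stored little-endian, the bytes at ascending addresses are CF 3A 41 D3.
Read back as big-endian, the last byte is least significant, giving 0xCF3A41D3.
0xCF3A41D3 = 3476701651.

3476701651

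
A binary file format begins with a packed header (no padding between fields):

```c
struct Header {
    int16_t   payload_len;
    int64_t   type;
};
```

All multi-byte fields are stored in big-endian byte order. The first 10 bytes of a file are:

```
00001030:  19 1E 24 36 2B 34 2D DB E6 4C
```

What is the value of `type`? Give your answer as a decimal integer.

`type` follows `payload_len` (2 bytes), so it starts at byte offset 2 and occupies 8 bytes.
Bytes at offsets 2..9: 24 36 2B 34 2D DB E6 4C.
In big-endian order the high byte comes first in memory.
The bytes are already most-significant first: 0x24362B342DDBE64C.
0x24362B342DDBE64C = 2609320537215460940.

2609320537215460940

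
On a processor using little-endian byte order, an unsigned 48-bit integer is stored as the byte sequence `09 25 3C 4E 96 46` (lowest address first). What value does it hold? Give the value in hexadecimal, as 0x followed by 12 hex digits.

0x46964E3C2509

In little-endian order the low byte comes first in memory.
Reassemble most-significant byte first: 46 96 4E 3C 25 09 → 0x46964E3C2509.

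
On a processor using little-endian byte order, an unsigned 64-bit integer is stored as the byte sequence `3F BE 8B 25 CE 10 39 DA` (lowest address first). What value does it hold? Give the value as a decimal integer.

15724618051520020031

In little-endian order the low byte comes first in memory.
Reassemble most-significant byte first: DA 39 10 CE 25 8B BE 3F → 0xDA3910CE258BBE3F.
0xDA3910CE258BBE3F = 15724618051520020031.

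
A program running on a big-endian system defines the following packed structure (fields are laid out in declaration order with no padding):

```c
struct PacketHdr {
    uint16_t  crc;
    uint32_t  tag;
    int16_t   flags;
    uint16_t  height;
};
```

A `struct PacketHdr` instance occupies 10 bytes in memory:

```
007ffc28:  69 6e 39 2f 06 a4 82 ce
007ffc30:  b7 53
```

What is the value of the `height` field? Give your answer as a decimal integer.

`height` follows `crc` (2 B), `tag` (4 B), `flags` (2 B), so it starts at offset 2 + 4 + 2 = 8 and occupies 2 bytes.
Bytes at offsets 8..9: B7 53.
In big-endian order the high byte comes first in memory.
The bytes are already most-significant first: 0xB753.
0xB753 = 46931.

46931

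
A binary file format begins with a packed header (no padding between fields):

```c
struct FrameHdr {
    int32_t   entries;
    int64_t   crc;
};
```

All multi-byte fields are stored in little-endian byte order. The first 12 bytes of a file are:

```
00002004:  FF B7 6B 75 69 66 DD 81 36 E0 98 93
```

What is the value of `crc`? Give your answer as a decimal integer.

-7811247028962498967

`crc` follows `entries` (4 bytes), so it starts at byte offset 4 and occupies 8 bytes.
Bytes at offsets 4..11: 69 66 DD 81 36 E0 98 93.
In little-endian order the low byte comes first in memory.
Reassemble most-significant byte first: 93 98 E0 36 81 DD 66 69 → 0x9398E03681DD6669.
Top bit is set, so as a signed 64-bit value this is 0x9398E03681DD6669 − 2^64 = -7811247028962498967.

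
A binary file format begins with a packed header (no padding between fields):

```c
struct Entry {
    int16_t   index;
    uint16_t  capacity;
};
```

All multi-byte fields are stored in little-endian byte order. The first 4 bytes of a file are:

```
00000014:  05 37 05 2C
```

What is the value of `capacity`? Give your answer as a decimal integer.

11269

`capacity` follows `index` (2 bytes), so it starts at byte offset 2 and occupies 2 bytes.
Bytes at offsets 2..3: 05 2C.
Little-endian: lowest address holds the least-significant byte.
Reassemble most-significant byte first: 2C 05 → 0x2C05.
0x2C05 = 11269.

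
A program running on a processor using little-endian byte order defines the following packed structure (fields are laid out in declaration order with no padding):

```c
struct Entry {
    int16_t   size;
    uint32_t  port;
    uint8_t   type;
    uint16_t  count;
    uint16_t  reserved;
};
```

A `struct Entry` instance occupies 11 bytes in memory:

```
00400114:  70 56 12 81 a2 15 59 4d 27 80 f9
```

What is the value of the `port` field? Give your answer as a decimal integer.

362971410

`port` follows `size` (2 bytes), so it starts at byte offset 2 and occupies 4 bytes.
Bytes at offsets 2..5: 12 81 A2 15.
Little-endian: lowest address holds the least-significant byte.
Reassemble most-significant byte first: 15 A2 81 12 → 0x15A28112.
0x15A28112 = 362971410.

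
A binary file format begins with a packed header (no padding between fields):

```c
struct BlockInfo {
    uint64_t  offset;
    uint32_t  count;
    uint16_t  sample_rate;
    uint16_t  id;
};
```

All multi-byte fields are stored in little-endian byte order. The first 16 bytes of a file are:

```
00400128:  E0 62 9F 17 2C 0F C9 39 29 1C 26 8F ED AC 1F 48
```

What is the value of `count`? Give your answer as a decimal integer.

2401639465

`count` follows `offset` (8 bytes), so it starts at byte offset 8 and occupies 4 bytes.
Bytes at offsets 8..11: 29 1C 26 8F.
Little-endian stores the least-significant byte at the lowest address.
Reassemble most-significant byte first: 8F 26 1C 29 → 0x8F261C29.
0x8F261C29 = 2401639465.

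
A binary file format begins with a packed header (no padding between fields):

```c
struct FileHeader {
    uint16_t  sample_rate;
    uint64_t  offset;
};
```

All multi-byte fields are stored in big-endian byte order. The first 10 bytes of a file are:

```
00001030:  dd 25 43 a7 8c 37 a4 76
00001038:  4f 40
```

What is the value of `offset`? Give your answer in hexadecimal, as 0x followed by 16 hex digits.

`offset` follows `sample_rate` (2 bytes), so it starts at byte offset 2 and occupies 8 bytes.
Bytes at offsets 2..9: 43 A7 8C 37 A4 76 4F 40.
In big-endian order the high byte comes first in memory.
The bytes are already most-significant first: 0x43A78C37A4764F40.

0x43A78C37A4764F40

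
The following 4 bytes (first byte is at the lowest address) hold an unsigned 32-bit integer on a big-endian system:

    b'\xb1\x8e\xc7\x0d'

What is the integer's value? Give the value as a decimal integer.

2978924301

Big-endian stores the most-significant byte at the lowest address.
The bytes are already most-significant first: 0xB18EC70D.
0xB18EC70D = 2978924301.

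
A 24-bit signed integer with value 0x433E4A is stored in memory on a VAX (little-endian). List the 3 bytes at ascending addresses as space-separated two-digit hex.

4A 3E 43

Split into bytes (most-significant first): 43 3E 4A.
Little-endian: lowest address holds the least-significant byte.
So at ascending addresses the bytes are 4A 3E 43.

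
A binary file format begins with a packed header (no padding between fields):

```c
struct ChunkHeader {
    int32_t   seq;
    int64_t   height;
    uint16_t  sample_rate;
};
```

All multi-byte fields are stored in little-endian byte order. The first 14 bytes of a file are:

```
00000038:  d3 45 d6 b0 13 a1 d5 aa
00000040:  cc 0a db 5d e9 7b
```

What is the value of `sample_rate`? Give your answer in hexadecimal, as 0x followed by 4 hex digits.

0x7BE9

`sample_rate` follows `seq` (4 B), `height` (8 B), so it starts at offset 4 + 8 = 12 and occupies 2 bytes.
Bytes at offsets 12..13: E9 7B.
In little-endian order the low byte comes first in memory.
Reassemble most-significant byte first: 7B E9 → 0x7BE9.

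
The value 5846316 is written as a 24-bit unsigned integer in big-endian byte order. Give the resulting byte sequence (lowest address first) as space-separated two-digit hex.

59 35 2C

5846316 in hexadecimal, padded to 24 bits, is 0x59352C.
Split into bytes (most-significant first): 59 35 2C.
Big-endian: lowest address holds the most-significant byte.
So the memory order matches the most-significant-first order: 59 35 2C.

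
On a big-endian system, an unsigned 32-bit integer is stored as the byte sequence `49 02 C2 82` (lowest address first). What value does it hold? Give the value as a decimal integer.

Big-endian: lowest address holds the most-significant byte.
The bytes are already most-significant first: 0x4902C282.
0x4902C282 = 1224917634.

1224917634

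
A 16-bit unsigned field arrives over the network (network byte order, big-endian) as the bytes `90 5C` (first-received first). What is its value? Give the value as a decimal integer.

36956

In big-endian order the high byte comes first in memory.
The bytes are already most-significant first: 0x905C.
0x905C = 36956.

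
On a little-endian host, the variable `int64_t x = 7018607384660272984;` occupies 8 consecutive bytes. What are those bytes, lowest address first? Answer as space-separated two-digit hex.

58 E7 9B EC 3A 1A 67 61

7018607384660272984 in hexadecimal, padded to 64 bits, is 0x61671A3AEC9BE758.
Split into bytes (most-significant first): 61 67 1A 3A EC 9B E7 58.
In little-endian order the low byte comes first in memory.
So at ascending addresses the bytes are 58 E7 9B EC 3A 1A 67 61.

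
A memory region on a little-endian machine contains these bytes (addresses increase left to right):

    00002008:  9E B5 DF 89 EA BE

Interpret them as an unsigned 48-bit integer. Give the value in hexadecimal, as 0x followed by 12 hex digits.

Little-endian stores the least-significant byte at the lowest address.
Reassemble most-significant byte first: BE EA 89 DF B5 9E → 0xBEEA89DFB59E.

0xBEEA89DFB59E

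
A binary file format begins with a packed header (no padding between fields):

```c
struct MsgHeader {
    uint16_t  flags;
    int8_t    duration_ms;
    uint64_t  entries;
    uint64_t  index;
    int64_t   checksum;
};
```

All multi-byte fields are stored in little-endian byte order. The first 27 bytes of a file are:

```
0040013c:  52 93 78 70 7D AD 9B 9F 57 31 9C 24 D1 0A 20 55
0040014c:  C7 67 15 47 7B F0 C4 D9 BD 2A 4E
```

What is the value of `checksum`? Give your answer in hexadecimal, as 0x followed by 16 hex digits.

0x4E2ABDD9C4F07B47

`checksum` follows `flags` (2 B), `duration_ms` (1 B), `entries` (8 B), `index` (8 B), so it starts at offset 2 + 1 + 8 + 8 = 19 and occupies 8 bytes.
Bytes at offsets 19..26: 47 7B F0 C4 D9 BD 2A 4E.
Little-endian stores the least-significant byte at the lowest address.
Reassemble most-significant byte first: 4E 2A BD D9 C4 F0 7B 47 → 0x4E2ABDD9C4F07B47.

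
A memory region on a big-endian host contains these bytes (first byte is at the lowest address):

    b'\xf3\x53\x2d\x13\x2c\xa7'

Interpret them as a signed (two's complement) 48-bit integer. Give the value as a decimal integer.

-13936412644185

Big-endian stores the most-significant byte at the lowest address.
The bytes are already most-significant first: 0xF3532D132CA7.
Top bit is set, so as a signed 48-bit value this is 0xF3532D132CA7 − 2^48 = -13936412644185.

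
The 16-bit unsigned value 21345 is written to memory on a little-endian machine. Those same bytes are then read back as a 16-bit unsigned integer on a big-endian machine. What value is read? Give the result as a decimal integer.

21345 in 16-bit hexadecimal is 0x5361.
Stored little-endian, the bytes at ascending addresses are 61 53.
Read back as big-endian, the last byte is least significant, giving 0x6153.
0x6153 = 24915.

24915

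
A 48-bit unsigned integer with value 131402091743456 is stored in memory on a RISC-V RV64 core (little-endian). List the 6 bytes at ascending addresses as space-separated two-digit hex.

131402091743456 in hexadecimal, padded to 48 bits, is 0x77826F0048E0.
Split into bytes (most-significant first): 77 82 6F 00 48 E0.
Little-endian stores the least-significant byte at the lowest address.
So at ascending addresses the bytes are E0 48 00 6F 82 77.

E0 48 00 6F 82 77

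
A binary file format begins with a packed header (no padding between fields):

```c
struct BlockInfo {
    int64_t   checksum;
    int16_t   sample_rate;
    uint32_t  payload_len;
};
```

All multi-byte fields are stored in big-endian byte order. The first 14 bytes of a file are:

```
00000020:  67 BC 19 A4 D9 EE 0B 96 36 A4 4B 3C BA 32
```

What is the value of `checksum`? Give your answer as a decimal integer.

7474877677349768086

`checksum` is the first field, at byte offset 0, occupying 8 bytes.
Bytes at offsets 0..7: 67 BC 19 A4 D9 EE 0B 96.
In big-endian order the high byte comes first in memory.
The bytes are already most-significant first: 0x67BC19A4D9EE0B96.
0x67BC19A4D9EE0B96 = 7474877677349768086.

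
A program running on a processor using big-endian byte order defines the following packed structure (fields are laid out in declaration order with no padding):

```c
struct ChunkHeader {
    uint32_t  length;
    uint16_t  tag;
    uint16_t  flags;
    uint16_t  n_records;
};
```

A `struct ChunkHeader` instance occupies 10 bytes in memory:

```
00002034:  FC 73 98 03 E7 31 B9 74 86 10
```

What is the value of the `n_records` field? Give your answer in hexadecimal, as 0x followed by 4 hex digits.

`n_records` follows `length` (4 B), `tag` (2 B), `flags` (2 B), so it starts at offset 4 + 2 + 2 = 8 and occupies 2 bytes.
Bytes at offsets 8..9: 86 10.
In big-endian order the high byte comes first in memory.
The bytes are already most-significant first: 0x8610.

0x8610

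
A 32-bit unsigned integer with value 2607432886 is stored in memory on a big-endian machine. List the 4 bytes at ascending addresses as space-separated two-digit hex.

9B 6A 44 B6

2607432886 in hexadecimal, padded to 32 bits, is 0x9B6A44B6.
Split into bytes (most-significant first): 9B 6A 44 B6.
Big-endian stores the most-significant byte at the lowest address.
So the memory order matches the most-significant-first order: 9B 6A 44 B6.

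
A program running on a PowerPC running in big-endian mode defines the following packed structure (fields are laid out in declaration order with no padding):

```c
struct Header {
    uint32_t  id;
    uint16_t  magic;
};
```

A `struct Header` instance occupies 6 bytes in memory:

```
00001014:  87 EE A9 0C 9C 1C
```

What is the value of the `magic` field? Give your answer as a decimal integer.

`magic` follows `id` (4 bytes), so it starts at byte offset 4 and occupies 2 bytes.
Bytes at offsets 4..5: 9C 1C.
Big-endian stores the most-significant byte at the lowest address.
The bytes are already most-significant first: 0x9C1C.
0x9C1C = 39964.

39964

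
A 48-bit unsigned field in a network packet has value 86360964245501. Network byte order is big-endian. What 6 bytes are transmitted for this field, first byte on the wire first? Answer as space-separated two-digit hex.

4E 8B 7A 98 A7 FD

86360964245501 in hexadecimal, padded to 48 bits, is 0x4E8B7A98A7FD.
Split into bytes (most-significant first): 4E 8B 7A 98 A7 FD.
Big-endian: lowest address holds the most-significant byte.
So the memory order matches the most-significant-first order: 4E 8B 7A 98 A7 FD.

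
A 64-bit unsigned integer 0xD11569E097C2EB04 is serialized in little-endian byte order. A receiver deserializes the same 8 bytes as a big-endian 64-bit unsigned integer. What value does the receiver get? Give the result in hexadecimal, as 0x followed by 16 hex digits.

Stored little-endian, the bytes at ascending addresses are 04 EB C2 97 E0 69 15 D1.
Read back as big-endian, the last byte is least significant, giving 0x04EBC297E06915D1.

0x04EBC297E06915D1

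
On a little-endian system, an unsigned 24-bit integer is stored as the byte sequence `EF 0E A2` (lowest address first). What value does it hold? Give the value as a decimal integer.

In little-endian order the low byte comes first in memory.
Reassemble most-significant byte first: A2 0E EF → 0xA20EEF.
0xA20EEF = 10620655.

10620655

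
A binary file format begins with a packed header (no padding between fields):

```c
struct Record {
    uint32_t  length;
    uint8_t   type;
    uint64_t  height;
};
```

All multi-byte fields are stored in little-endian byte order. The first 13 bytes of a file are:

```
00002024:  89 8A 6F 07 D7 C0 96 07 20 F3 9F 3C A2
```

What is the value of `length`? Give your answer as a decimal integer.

`length` is the first field, at byte offset 0, occupying 4 bytes.
Bytes at offsets 0..3: 89 8A 6F 07.
In little-endian order the low byte comes first in memory.
Reassemble most-significant byte first: 07 6F 8A 89 → 0x076F8A89.
0x076F8A89 = 124750473.

124750473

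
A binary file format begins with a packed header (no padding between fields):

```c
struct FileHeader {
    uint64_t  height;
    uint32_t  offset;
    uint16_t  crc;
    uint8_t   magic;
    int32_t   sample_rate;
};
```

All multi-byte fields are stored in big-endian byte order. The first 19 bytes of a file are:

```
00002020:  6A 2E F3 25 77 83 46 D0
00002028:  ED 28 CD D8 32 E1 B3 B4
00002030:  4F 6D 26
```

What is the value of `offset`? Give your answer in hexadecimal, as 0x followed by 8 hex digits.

`offset` follows `height` (8 bytes), so it starts at byte offset 8 and occupies 4 bytes.
Bytes at offsets 8..11: ED 28 CD D8.
In big-endian order the high byte comes first in memory.
The bytes are already most-significant first: 0xED28CDD8.

0xED28CDD8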